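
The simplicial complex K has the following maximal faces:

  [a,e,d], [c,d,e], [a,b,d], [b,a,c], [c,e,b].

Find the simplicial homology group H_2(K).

H_2 = 0.

K has 5 vertices, 10 edges, 5 triangles.
rank ∂_2 = 5, rank ∂_3 = 0 ⇒ b_2 = 5 − 5 − 0 = 0. So H_2 ≅ 0.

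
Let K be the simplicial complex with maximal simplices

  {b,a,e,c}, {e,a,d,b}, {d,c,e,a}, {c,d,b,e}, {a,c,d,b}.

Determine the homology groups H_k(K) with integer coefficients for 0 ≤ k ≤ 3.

Fix the vertex order a < b < c < d < e and write every simplex with vertices in increasing order. Then dim K = 3 and the simplices of K are:

  0-simplices (5): a, b, c, d, e
  1-simplices (10): ab, ac, ad, ae, bc, bd, be, cd, ce, de
  2-simplices (10): abc, abd, abe, acd, ace, ade, bcd, bce, bde, cde
  3-simplices (5): abcd, abce, abde, acde, bcde

giving chain groups C_0 ≅ Z^5, C_1 ≅ Z^10, C_2 ≅ Z^10, C_3 ≅ Z^5.

The boundary map ∂_1: C_1 → C_0 sends each edge [p,q] (with p < q) to q − p. For instance
  ∂ab = b − a.
The 5×10 boundary matrix has rank 4 and Smith normal form diag(1,1,1,1).

Boundary ∂_2: C_2 → C_1 sends each 2-simplex [p,q,r] to [q,r] − [p,r] + [p,q]. For instance
  ∂abc = bc − ac + ab,
  ∂abe = be − ae + ab.
The 10×10 boundary matrix has rank 6 and Smith normal form diag(1,1,1,1,1,1).

The boundary map ∂_3: C_3 → C_2 sends each 3-simplex σ to the alternating sum Σ_i (−1)^i (σ with its i-th vertex removed). For instance
  ∂abde = bde − ade + abe − abd,
  ∂abce = bce − ace + abe − abc.
The 10×5 boundary matrix has rank 4 and Smith normal form diag(1,1,1,1).

Computing H_k = (kernel of ∂_k) / (image of ∂_{k+1}):

  H_0: rank C_0 − rank ∂_1 = 5 − 4 = 1, and the invariant factors of ∂_1 are all 1, so H_0 = Z.
  H_1: rank ker ∂_1 − rank ∂_2 = (10 − 4) − 6 = 0, and the invariant factors of ∂_2 are all 1, so H_1 = 0.
  H_2: rank ker ∂_2 − rank ∂_3 = (10 − 6) − 4 = 0, and the invariant factors of ∂_3 are all 1, so H_2 = 0.
  H_3: rank ker ∂_3 − rank ∂_4 = (5 − 4) − 0 = 1, and there is no ∂_4, so H_3 = Z.

As a check, the Euler characteristic is 5 − 10 + 10 − 5 = 0, which agrees with 1 − 0 + 0 − 1 = 0.

H_0 ≅ Z,  H_1 = 0,  H_2 = 0,  H_3 ≅ Z.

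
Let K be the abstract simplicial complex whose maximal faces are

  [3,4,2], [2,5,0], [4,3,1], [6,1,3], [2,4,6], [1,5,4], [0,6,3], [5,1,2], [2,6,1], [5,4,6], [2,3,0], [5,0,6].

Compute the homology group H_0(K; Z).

H_0 ≅ Z.

Fix the vertex order 0 < 1 < 2 < 3 < 4 < 5 < 6 and write every simplex with vertices in increasing order. Then dim K = 2 and the simplices of K are:

  0-simplices (7): [0], [1], [2], [3], [4], [5], [6]
  1-simplices (18): [0,2], [0,3], [0,5], [0,6], [1,2], [1,3], [1,4], [1,5], [1,6], [2,3], [2,4], [2,5], [2,6], [3,4], [3,6], [4,5], [4,6], [5,6]
  2-simplices (12): [0,2,3], [0,2,5], [0,3,6], [0,5,6], [1,2,5], [1,2,6], [1,3,4], [1,3,6], [1,4,5], [2,3,4], [2,4,6], [4,5,6]

Hence C_0 ≅ Z^7, C_1 ≅ Z^18, C_2 ≅ Z^12.

∂_1: C_1 → C_0 maps an edge to its endpoints' difference, ∂[p,q] = q − p. For instance
  ∂[2,5] = [5] − [2].
This gives a 7×18 integer matrix of rank 6; reducing to Smith normal form yields diagonal entries (1,1,1,1,1,1).

The boundary map ∂_2: C_2 → C_1 acts by ∂[p,q,r] = [q,r] − [p,r] + [p,q]. For instance
  ∂[1,2,6] = [2,6] − [1,6] + [1,2],
  ∂[0,5,6] = [5,6] − [0,6] + [0,5].
This gives a 18×12 integer matrix of rank 12; reducing to Smith normal form yields diagonal entries (1,1,1,1,1,1,1,1,1,1,1,2).

Reading off H_k = ker ∂_k / im ∂_{k+1}:

  H_0: rank C_0 − rank ∂_1 = 7 − 6 = 1, and the invariant factors of ∂_1 are all 1, so H_0 ≅ Z.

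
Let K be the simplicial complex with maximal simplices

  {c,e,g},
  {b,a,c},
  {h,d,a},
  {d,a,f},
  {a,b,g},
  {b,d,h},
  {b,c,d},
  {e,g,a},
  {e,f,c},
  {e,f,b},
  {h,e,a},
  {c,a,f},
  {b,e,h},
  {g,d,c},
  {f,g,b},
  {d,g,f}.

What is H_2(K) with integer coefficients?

Order the vertices as a < b < c < d < e < f < g < h. Listing each simplex with vertices in this order, K has dimension 2 with simplices:

  0-simplices (8): a, b, c, d, e, f, g, h
  1-simplices (24): ab, ac, ad, ae, af, ag, ah, bc, bd, be, bf, bg, bh, cd, ce, cf, cg, df, dg, dh, ef, eg, eh, fg
  2-simplices (16): abc, abg, acf, adf, adh, aeg, aeh, bcd, bdh, bef, beh, bfg, cdg, cef, ceg, dfg

so the chain groups are C_0 ≅ Z^8, C_1 ≅ Z^24, C_2 ≅ Z^16.

∂_1: C_1 → C_0 is given by ∂[p,q] = [q] − [p]. For instance
  ∂ce = e − c.
The 8×24 boundary matrix has rank 7 and Smith normal form diag(1,1,1,1,1,1,1).

Boundary ∂_2: C_2 → C_1 acts by ∂[p,q,r] = [q,r] − [p,r] + [p,q]. For instance
  ∂bef = ef − bf + be,
  ∂dfg = fg − dg + df.
This gives a 24×16 integer matrix of rank 15; reducing to Smith normal form yields diagonal entries (1,1,1,1,1,1,1,1,1,1,1,1,1,1,1).

Now H_k = ker ∂_k / im ∂_{k+1}, so:

  H_2: rank ker ∂_2 − rank ∂_3 = (16 − 15) − 0 = 1, and there is no ∂_3, so H_2 = Z.

H_2 ≅ Z.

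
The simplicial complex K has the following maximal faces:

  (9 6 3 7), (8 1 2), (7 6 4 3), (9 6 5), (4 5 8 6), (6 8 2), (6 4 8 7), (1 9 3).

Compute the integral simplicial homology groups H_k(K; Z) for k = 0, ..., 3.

H_0 = Z,  H_1 = Z,  H_2 = 0,  H_3 = 0.

Order the vertices as 1 < 2 < 3 < 4 < 5 < 6 < 7 < 8 < 9. Listing each simplex with vertices in this order, K has dimension 3 with simplices:

  0-simplices (9): [1], [2], [3], [4], [5], [6], [7], [8], [9]
  1-simplices (22): [1,2], [1,3], [1,8], [1,9], [2,6], [2,8], [3,4], [3,6], [3,7], [3,9], [4,5], [4,6], [4,7], [4,8], [5,6], [5,8], [5,9], [6,7], [6,8], [6,9], [7,8], [7,9]
  2-simplices (17): [1,2,8], [1,3,9], [2,6,8], [3,4,6], [3,4,7], [3,6,7], [3,6,9], [3,7,9], [4,5,6], [4,5,8], [4,6,7], [4,6,8], [4,7,8], [5,6,8], [5,6,9], [6,7,8], [6,7,9]
  3-simplices (4): [3,4,6,7], [3,6,7,9], [4,5,6,8], [4,6,7,8]

giving chain groups C_0 ≅ Z^9, C_1 ≅ Z^22, C_2 ≅ Z^17, C_3 ≅ Z^4.

The boundary map ∂_1: C_1 → C_0 maps an edge to its endpoints' difference, ∂[p,q] = q − p.
This gives a 9×22 integer matrix of rank 8; reducing to Smith normal form yields diagonal entries (1,1,1,1,1,1,1,1).

Boundary ∂_2: C_2 → C_1 acts by ∂[p,q,r] = [q,r] − [p,r] + [p,q]. For instance
  ∂[3,6,9] = [6,9] − [3,9] + [3,6],
  ∂[5,6,9] = [6,9] − [5,9] + [5,6].
This gives a 22×17 integer matrix of rank 13; reducing to Smith normal form yields diagonal entries (1,1,1,1,1,1,1,1,1,1,1,1,1).

∂_3: C_3 → C_2 sends each 3-simplex σ to the alternating sum Σ_i (−1)^i (σ with its i-th vertex removed). For instance
  ∂[4,6,7,8] = [6,7,8] − [4,7,8] + [4,6,8] − [4,6,7],
  ∂[3,4,6,7] = [4,6,7] − [3,6,7] + [3,4,7] − [3,4,6].
This gives a 17×4 integer matrix of rank 4; reducing to Smith normal form yields diagonal entries (1,1,1,1).

Now H_k = ker ∂_k / im ∂_{k+1}, so:

  H_0: rank C_0 − rank ∂_1 = 9 − 8 = 1, and the invariant factors of ∂_1 are all 1, so H_0 ≅ Z.
  H_1: rank ker ∂_1 − rank ∂_2 = (22 − 8) − 13 = 1, and the invariant factors of ∂_2 are all 1, so H_1 ≅ Z.
  H_2: rank ker ∂_2 − rank ∂_3 = (17 − 13) − 4 = 0, and the invariant factors of ∂_3 are all 1, so H_2 ≅ 0.
  H_3: rank ker ∂_3 − rank ∂_4 = (4 − 4) − 0 = 0, and there is no ∂_4, so H_3 ≅ 0.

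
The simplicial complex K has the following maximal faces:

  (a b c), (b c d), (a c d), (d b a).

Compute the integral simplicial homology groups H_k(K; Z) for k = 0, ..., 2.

We work with the vertex ordering a < b < c < d. The simplices of K, each written with vertices in increasing order, are:

  0-simplices (4): a, b, c, d
  1-simplices (6): ab, ac, ad, bc, bd, cd
  2-simplices (4): abc, abd, acd, bcd

Hence C_0 ≅ Z^4, C_1 ≅ Z^6, C_2 ≅ Z^4.

∂_1: C_1 → C_0 maps an edge to its endpoints' difference, ∂[p,q] = q − p. For instance
  ∂bd = d − b.
As a 4×6 matrix over Z this has rank 3, with invariant factors (1,1,1).

Boundary ∂_2: C_2 → C_1 sends each 2-simplex [p,q,r] to [q,r] − [p,r] + [p,q]. For instance
  ∂acd = cd − ad + ac,
  ∂abc = bc − ac + ab.
The 6×4 boundary matrix has rank 3 and Smith normal form diag(1,1,1).

Reading off H_k = ker ∂_k / im ∂_{k+1}:

  H_0: rank C_0 − rank ∂_1 = 4 − 3 = 1, and the invariant factors of ∂_1 are all 1, so H_0 ≅ Z.
  H_1: rank ker ∂_1 − rank ∂_2 = (6 − 3) − 3 = 0, and the invariant factors of ∂_2 are all 1, so H_1 ≅ 0.
  H_2: rank ker ∂_2 − rank ∂_3 = (4 − 3) − 0 = 1, and there is no ∂_3, so H_2 ≅ Z.

As a check, the Euler characteristic is 4 − 6 + 4 = 2, which agrees with 1 − 0 + 1 = 2.

H_0 ≅ Z,  H_1 = 0,  H_2 ≅ Z.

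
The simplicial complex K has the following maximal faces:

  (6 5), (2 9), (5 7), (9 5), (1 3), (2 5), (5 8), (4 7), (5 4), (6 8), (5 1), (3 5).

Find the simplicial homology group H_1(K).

H_1 ≅ Z^4.

We work with the vertex ordering 1 < 2 < 3 < 4 < 5 < 6 < 7 < 8 < 9. The simplices of K, each written with vertices in increasing order, are:

  0-simplices (9): [1], [2], [3], [4], [5], [6], [7], [8], [9]
  1-simplices (12): [1,3], [1,5], [2,5], [2,9], [3,5], [4,5], [4,7], [5,6], [5,7], [5,8], [5,9], [6,8]

Hence C_0 ≅ Z^9, C_1 ≅ Z^12.

Boundary ∂_1: C_1 → C_0 maps an edge to its endpoints' difference, ∂[p,q] = q − p. For instance
  ∂[3,5] = [5] − [3].
As a 9×12 matrix over Z this has rank 8, with invariant factors (1,1,1,1,1,1,1,1).

From H_k ≅ ker(∂_k) / im(∂_{k+1}) we obtain:

  H_1: rank ker ∂_1 − rank ∂_2 = (12 − 8) − 0 = 4, and there is no ∂_2, so H_1 = Z^4.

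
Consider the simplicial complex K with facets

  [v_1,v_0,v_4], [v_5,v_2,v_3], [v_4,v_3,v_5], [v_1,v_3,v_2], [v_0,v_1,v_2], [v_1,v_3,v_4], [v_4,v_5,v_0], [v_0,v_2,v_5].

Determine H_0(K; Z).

Take the total order v_0 < v_1 < v_2 < v_3 < v_4 < v_5 on the vertex set. Then K (dimension 2) consists of the simplices:

  0-simplices (6): [v_0], [v_1], [v_2], [v_3], [v_4], [v_5]
  1-simplices (12): [v_0,v_1], [v_0,v_2], [v_0,v_4], [v_0,v_5], [v_1,v_2], [v_1,v_3], [v_1,v_4], [v_2,v_3], [v_2,v_5], [v_3,v_4], [v_3,v_5], [v_4,v_5]
  2-simplices (8): [v_0,v_1,v_2], [v_0,v_1,v_4], [v_0,v_2,v_5], [v_0,v_4,v_5], [v_1,v_2,v_3], [v_1,v_3,v_4], [v_2,v_3,v_5], [v_3,v_4,v_5]

so the chain groups are C_0 ≅ Z^6, C_1 ≅ Z^12, C_2 ≅ Z^8.

∂_1: C_1 → C_0 maps an edge to its endpoints' difference, ∂[p,q] = q − p. For instance
  ∂[v_2,v_5] = [v_5] − [v_2].
The 6×12 boundary matrix has rank 5 and Smith normal form diag(1,1,1,1,1).

The boundary map ∂_2: C_2 → C_1 maps a triangle to the signed sum of its edges. For instance
  ∂[v_2,v_3,v_5] = [v_3,v_5] − [v_2,v_5] + [v_2,v_3],
  ∂[v_0,v_1,v_2] = [v_1,v_2] − [v_0,v_2] + [v_0,v_1].
As a 12×8 matrix over Z this has rank 7, with invariant factors (1,1,1,1,1,1,1).

Reading off H_k = ker ∂_k / im ∂_{k+1}:

  H_0: rank C_0 − rank ∂_1 = 6 − 5 = 1, and the invariant factors of ∂_1 are all 1, so H_0 ≅ Z.

H_0 = Z.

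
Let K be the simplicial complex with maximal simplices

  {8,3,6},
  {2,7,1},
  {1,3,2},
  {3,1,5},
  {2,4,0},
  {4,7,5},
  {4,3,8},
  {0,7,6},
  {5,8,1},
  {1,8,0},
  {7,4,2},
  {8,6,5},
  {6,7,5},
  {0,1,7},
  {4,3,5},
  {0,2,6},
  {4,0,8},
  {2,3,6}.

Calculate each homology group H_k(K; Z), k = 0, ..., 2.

Order the vertices as 0 < 1 < 2 < 3 < 4 < 5 < 6 < 7 < 8. Listing each simplex with vertices in this order, K has dimension 2 with simplices:

  0-simplices (9): [0], [1], [2], [3], [4], [5], [6], [7], [8]
  1-simplices (27): (27 of them)
  2-simplices (18): [0,1,7], [0,1,8], [0,2,4], [0,2,6], [0,4,8], [0,6,7], [1,2,3], [1,2,7], [1,3,5], [1,5,8], [2,3,6], [2,4,7], [3,4,5], [3,4,8], [3,6,8], [4,5,7], [5,6,7], [5,6,8]

so the chain groups are C_0 ≅ Z^9, C_1 ≅ Z^27, C_2 ≅ Z^18.

The boundary map ∂_1: C_1 → C_0 is given by ∂[p,q] = [q] − [p].
The resulting 9×27 matrix has rank 8, and its Smith normal form has invariant factors (1,1,1,1,1,1,1,1).

The boundary map ∂_2: C_2 → C_1 acts by ∂[p,q,r] = [q,r] − [p,r] + [p,q]. For instance
  ∂[3,4,5] = [4,5] − [3,5] + [3,4],
  ∂[5,6,8] = [6,8] − [5,8] + [5,6].
This gives a 27×18 integer matrix of rank 18; reducing to Smith normal form yields diagonal entries (1,1,1,1,1,1,1,1,1,1,1,1,1,1,1,1,1,2).

From H_k ≅ ker(∂_k) / im(∂_{k+1}) we obtain:

  H_0: rank C_0 − rank ∂_1 = 9 − 8 = 1, and the invariant factors of ∂_1 are all 1, so H_0 ≅ Z.
  H_1: rank ker ∂_1 − rank ∂_2 = (27 − 8) − 18 = 1, and ∂_2 has invariant factor 2 > 1, so H_1 ≅ Z ⊕ Z/2Z.
  H_2: rank ker ∂_2 − rank ∂_3 = (18 − 18) − 0 = 0, and there is no ∂_3, so H_2 ≅ 0.

H_0 ≅ Z,  H_1 ≅ Z ⊕ Z/2Z,  H_2 = 0.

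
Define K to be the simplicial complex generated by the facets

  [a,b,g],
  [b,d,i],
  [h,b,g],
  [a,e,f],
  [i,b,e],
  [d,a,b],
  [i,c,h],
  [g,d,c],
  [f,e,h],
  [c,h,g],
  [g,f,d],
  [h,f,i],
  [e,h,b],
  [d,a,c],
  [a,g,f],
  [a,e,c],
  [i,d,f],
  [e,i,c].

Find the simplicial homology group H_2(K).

Order the vertices as a < b < c < d < e < f < g < h < i. Listing each simplex with vertices in this order, K has dimension 2 with simplices:

  0-simplices (9): a, b, c, d, e, f, g, h, i
  1-simplices (27): ab, ac, ad, ae, af, ag, bd, be, bg, bh, bi, cd, ce, cg, ch, ci, df, dg, di, ef, eh, ei, fg, fh, fi, gh, hi
  2-simplices (18): abd, abg, acd, ace, aef, afg, bdi, beh, bei, bgh, cdg, cei, cgh, chi, dfg, dfi, efh, fhi

so the chain groups are C_0 ≅ Z^9, C_1 ≅ Z^27, C_2 ≅ Z^18.

Boundary ∂_1: C_1 → C_0 sends each edge [p,q] (with p < q) to q − p.
As a 9×27 matrix over Z this has rank 8, with invariant factors (1,1,1,1,1,1,1,1).

Boundary ∂_2: C_2 → C_1 sends each 2-simplex [p,q,r] to [q,r] − [p,r] + [p,q]. For instance
  ∂abd = bd − ad + ab,
  ∂bei = ei − bi + be.
The 27×18 boundary matrix has rank 18 and Smith normal form diag(1,1,1,1,1,1,1,1,1,1,1,1,1,1,1,1,1,2).

Now H_k = ker ∂_k / im ∂_{k+1}, so:

  H_2: rank ker ∂_2 − rank ∂_3 = (18 − 18) − 0 = 0, and there is no ∂_3, so H_2 ≅ 0.

(K is a triangulation of the Klein bottle.)

H_2 = 0.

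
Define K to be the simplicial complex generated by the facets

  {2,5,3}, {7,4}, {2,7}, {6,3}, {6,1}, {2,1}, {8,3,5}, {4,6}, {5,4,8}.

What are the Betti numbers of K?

b_0 = 1, b_1 = 3, b_2 = 0.

Fix the vertex order 1 < 2 < 3 < 4 < 5 < 6 < 7 < 8 and write every simplex with vertices in increasing order. Then dim K = 2 and the simplices of K are:

  0-simplices (8): [1], [2], [3], [4], [5], [6], [7], [8]
  1-simplices (13): [1,2], [1,6], [2,3], [2,5], [2,7], [3,5], [3,6], [3,8], [4,5], [4,6], [4,7], [4,8], [5,8]
  2-simplices (3): [2,3,5], [3,5,8], [4,5,8]

giving chain groups C_0 ≅ Z^8, C_1 ≅ Z^13, C_2 ≅ Z^3.

Boundary ∂_1: C_1 → C_0 maps an edge to its endpoints' difference, ∂[p,q] = q − p. For instance
  ∂[3,8] = [8] − [3].
The 8×13 boundary matrix has rank 7 and Smith normal form diag(1,1,1,1,1,1,1).

∂_2: C_2 → C_1 maps a triangle to the signed sum of its edges. For instance
  ∂[2,3,5] = [3,5] − [2,5] + [2,3],
  ∂[3,5,8] = [5,8] − [3,8] + [3,5].
This gives a 13×3 integer matrix of rank 3; reducing to Smith normal form yields diagonal entries (1,1,1).

Reading off H_k = ker ∂_k / im ∂_{k+1}:

  H_0: rank C_0 − rank ∂_1 = 8 − 7 = 1, and the invariant factors of ∂_1 are all 1, so H_0 ≅ Z.
  H_1: rank ker ∂_1 − rank ∂_2 = (13 − 7) − 3 = 3, and the invariant factors of ∂_2 are all 1, so H_1 ≅ Z^3.
  H_2: rank ker ∂_2 − rank ∂_3 = (3 − 3) − 0 = 0, and there is no ∂_3, so H_2 ≅ 0.

Hence the Betti numbers are b_0 = 1, b_1 = 3, b_2 = 0.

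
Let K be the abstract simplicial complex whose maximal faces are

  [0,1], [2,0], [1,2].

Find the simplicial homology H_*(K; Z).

We work with the vertex ordering 0 < 1 < 2. The simplices of K, each written with vertices in increasing order, are:

  0-simplices (3): [0], [1], [2]
  1-simplices (3): [0,1], [0,2], [1,2]

giving chain groups C_0 ≅ Z^3, C_1 ≅ Z^3.

The boundary map ∂_1: C_1 → C_0 is given by ∂[p,q] = [q] − [p]. For instance
  ∂[0,2] = [2] − [0].
The resulting 3×3 matrix has rank 2, and its Smith normal form has invariant factors (1,1).

Reading off H_k = ker ∂_k / im ∂_{k+1}:

  H_0: rank C_0 − rank ∂_1 = 3 − 2 = 1, and the invariant factors of ∂_1 are all 1, so H_0 ≅ Z.
  H_1: rank ker ∂_1 − rank ∂_2 = (3 − 2) − 0 = 1, and there is no ∂_2, so H_1 ≅ Z.

(K is a triangulation of the circle S^1.)

H_0 ≅ Z,  H_1 ≅ Z.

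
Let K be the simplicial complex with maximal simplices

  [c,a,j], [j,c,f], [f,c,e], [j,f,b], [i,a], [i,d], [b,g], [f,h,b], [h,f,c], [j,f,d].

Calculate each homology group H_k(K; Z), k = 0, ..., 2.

We work with the vertex ordering a < b < c < d < e < f < g < h < i < j. The simplices of K, each written with vertices in increasing order, are:

  0-simplices (10): a, b, c, d, e, f, g, h, i, j
  1-simplices (17): ac, ai, aj, bf, bg, bh, bj, ce, cf, ch, cj, df, di, dj, ef, fh, fj
  2-simplices (7): acj, bfh, bfj, cef, cfh, cfj, dfj

Hence C_0 ≅ Z^10, C_1 ≅ Z^17, C_2 ≅ Z^7.

The boundary map ∂_1: C_1 → C_0 sends each edge [p,q] (with p < q) to q − p. For instance
  ∂bj = j − b.
This gives a 10×17 integer matrix of rank 9; reducing to Smith normal form yields diagonal entries (1,1,1,1,1,1,1,1,1).

The boundary map ∂_2: C_2 → C_1 maps a triangle to the signed sum of its edges. For instance
  ∂cfh = fh − ch + cf,
  ∂cfj = fj − cj + cf.
The 17×7 boundary matrix has rank 7 and Smith normal form diag(1,1,1,1,1,1,1).

Reading off H_k = ker ∂_k / im ∂_{k+1}:

  H_0: rank C_0 − rank ∂_1 = 10 − 9 = 1, and the invariant factors of ∂_1 are all 1, so H_0 ≅ Z.
  H_1: rank ker ∂_1 − rank ∂_2 = (17 − 9) − 7 = 1, and the invariant factors of ∂_2 are all 1, so H_1 ≅ Z.
  H_2: rank ker ∂_2 − rank ∂_3 = (7 − 7) − 0 = 0, and there is no ∂_3, so H_2 ≅ 0.

H_0 = Z,  H_1 = Z,  H_2 = 0.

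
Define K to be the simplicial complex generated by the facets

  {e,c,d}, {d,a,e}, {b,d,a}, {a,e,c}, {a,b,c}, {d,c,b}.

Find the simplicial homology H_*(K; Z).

H_0 = Z,  H_1 = 0,  H_2 = Z.

Take the total order a < b < c < d < e on the vertex set. Then K (dimension 2) consists of the simplices:

  0-simplices (5): a, b, c, d, e
  1-simplices (9): ab, ac, ad, ae, bc, bd, cd, ce, de
  2-simplices (6): abc, abd, ace, ade, bcd, cde

so the chain groups are C_0 ≅ Z^5, C_1 ≅ Z^9, C_2 ≅ Z^6.

Boundary ∂_1: C_1 → C_0 sends each edge [p,q] (with p < q) to q − p.
The 5×9 boundary matrix has rank 4 and Smith normal form diag(1,1,1,1).

∂_2: C_2 → C_1 maps a triangle to the signed sum of its edges. For instance
  ∂abd = bd − ad + ab,
  ∂abc = bc − ac + ab.
The 9×6 boundary matrix has rank 5 and Smith normal form diag(1,1,1,1,1).

From H_k ≅ ker(∂_k) / im(∂_{k+1}) we obtain:

  H_0: rank C_0 − rank ∂_1 = 5 − 4 = 1, and the invariant factors of ∂_1 are all 1, so H_0 = Z.
  H_1: rank ker ∂_1 − rank ∂_2 = (9 − 4) − 5 = 0, and the invariant factors of ∂_2 are all 1, so H_1 = 0.
  H_2: rank ker ∂_2 − rank ∂_3 = (6 − 5) − 0 = 1, and there is no ∂_3, so H_2 = Z.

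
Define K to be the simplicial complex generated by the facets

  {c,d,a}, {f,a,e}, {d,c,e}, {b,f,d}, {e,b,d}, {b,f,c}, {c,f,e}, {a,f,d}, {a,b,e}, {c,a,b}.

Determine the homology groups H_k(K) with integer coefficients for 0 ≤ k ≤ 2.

H_0 ≅ Z,  H_1 ≅ Z/2Z,  H_2 = 0.

Fix the vertex order a < b < c < d < e < f and write every simplex with vertices in increasing order. Then dim K = 2 and the simplices of K are:

  0-simplices (6): a, b, c, d, e, f
  1-simplices (15): ab, ac, ad, ae, af, bc, bd, be, bf, cd, ce, cf, de, df, ef
  2-simplices (10): abc, abe, acd, adf, aef, bcf, bde, bdf, cde, cef

Hence C_0 ≅ Z^6, C_1 ≅ Z^15, C_2 ≅ Z^10.

∂_1: C_1 → C_0 is given by ∂[p,q] = [q] − [p]. For instance
  ∂ac = c − a.
The resulting 6×15 matrix has rank 5, and its Smith normal form has invariant factors (1,1,1,1,1).

The boundary map ∂_2: C_2 → C_1 acts by ∂[p,q,r] = [q,r] − [p,r] + [p,q]. For instance
  ∂aef = ef − af + ae,
  ∂bcf = cf − bf + bc.
The 15×10 boundary matrix has rank 10 and Smith normal form diag(1,1,1,1,1,1,1,1,1,2).

Reading off H_k = ker ∂_k / im ∂_{k+1}:

  H_0: rank C_0 − rank ∂_1 = 6 − 5 = 1, and the invariant factors of ∂_1 are all 1, so H_0 ≅ Z.
  H_1: rank ker ∂_1 − rank ∂_2 = (15 − 5) − 10 = 0, and ∂_2 has invariant factor 2 > 1, so H_1 ≅ Z/2Z.
  H_2: rank ker ∂_2 − rank ∂_3 = (10 − 10) − 0 = 0, and there is no ∂_3, so H_2 ≅ 0.

As a check, the Euler characteristic is 6 − 15 + 10 = 1, which agrees with 1 − 0 + 0 = 1.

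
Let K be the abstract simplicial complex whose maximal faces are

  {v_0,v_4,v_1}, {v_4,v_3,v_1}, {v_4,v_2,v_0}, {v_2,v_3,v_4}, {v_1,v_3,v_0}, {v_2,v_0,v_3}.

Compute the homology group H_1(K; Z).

Fix the vertex order v_0 < v_1 < v_2 < v_3 < v_4 and write every simplex with vertices in increasing order. Then dim K = 2 and the simplices of K are:

  0-simplices (5): [v_0], [v_1], [v_2], [v_3], [v_4]
  1-simplices (9): [v_0,v_1], [v_0,v_2], [v_0,v_3], [v_0,v_4], [v_1,v_3], [v_1,v_4], [v_2,v_3], [v_2,v_4], [v_3,v_4]
  2-simplices (6): [v_0,v_1,v_3], [v_0,v_1,v_4], [v_0,v_2,v_3], [v_0,v_2,v_4], [v_1,v_3,v_4], [v_2,v_3,v_4]

giving chain groups C_0 ≅ Z^5, C_1 ≅ Z^9, C_2 ≅ Z^6.

Boundary ∂_1: C_1 → C_0 is given by ∂[p,q] = [q] − [p]. For instance
  ∂[v_3,v_4] = [v_4] − [v_3].
This gives a 5×9 integer matrix of rank 4; reducing to Smith normal form yields diagonal entries (1,1,1,1).

The boundary map ∂_2: C_2 → C_1 maps a triangle to the signed sum of its edges. For instance
  ∂[v_2,v_3,v_4] = [v_3,v_4] − [v_2,v_4] + [v_2,v_3],
  ∂[v_0,v_1,v_4] = [v_1,v_4] − [v_0,v_4] + [v_0,v_1].
The resulting 9×6 matrix has rank 5, and its Smith normal form has invariant factors (1,1,1,1,1).

Reading off H_k = ker ∂_k / im ∂_{k+1}:

  H_1: rank ker ∂_1 − rank ∂_2 = (9 − 4) − 5 = 0, and the invariant factors of ∂_2 are all 1, so H_1 = 0.

H_1 = 0.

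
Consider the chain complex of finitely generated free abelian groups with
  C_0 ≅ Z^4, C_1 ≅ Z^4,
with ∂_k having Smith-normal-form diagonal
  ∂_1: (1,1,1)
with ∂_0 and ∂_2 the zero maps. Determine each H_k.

H_0: b_0 = 4 − 0 − 3 = 1; torsion from ∂_1 factors > 1: none. So H_0 = Z.
H_1: b_1 = 4 − 3 − 0 = 1; torsion from ∂_2 factors > 1: none. So H_1 = Z.

H_0 = Z,  H_1 = Z.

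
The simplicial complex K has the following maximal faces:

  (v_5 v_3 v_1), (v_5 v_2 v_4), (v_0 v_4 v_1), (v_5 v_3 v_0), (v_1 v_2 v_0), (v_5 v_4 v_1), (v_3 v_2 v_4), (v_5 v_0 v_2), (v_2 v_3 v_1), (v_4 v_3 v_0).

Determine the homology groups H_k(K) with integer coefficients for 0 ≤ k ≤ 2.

Take the total order v_0 < v_1 < v_2 < v_3 < v_4 < v_5 on the vertex set. Then K (dimension 2) consists of the simplices:

  0-simplices (6): [v_0], [v_1], [v_2], [v_3], [v_4], [v_5]
  1-simplices (15): (15 of them)
  2-simplices (10): [v_0,v_1,v_2], [v_0,v_1,v_4], [v_0,v_2,v_5], [v_0,v_3,v_4], [v_0,v_3,v_5], [v_1,v_2,v_3], [v_1,v_3,v_5], [v_1,v_4,v_5], [v_2,v_3,v_4], [v_2,v_4,v_5]

Hence C_0 ≅ Z^6, C_1 ≅ Z^15, C_2 ≅ Z^10.

The boundary map ∂_1: C_1 → C_0 maps an edge to its endpoints' difference, ∂[p,q] = q − p. For instance
  ∂[v_0,v_2] = [v_2] − [v_0].
The 6×15 boundary matrix has rank 5 and Smith normal form diag(1,1,1,1,1).

∂_2: C_2 → C_1 acts by ∂[p,q,r] = [q,r] − [p,r] + [p,q]. For instance
  ∂[v_1,v_4,v_5] = [v_4,v_5] − [v_1,v_5] + [v_1,v_4],
  ∂[v_1,v_3,v_5] = [v_3,v_5] − [v_1,v_5] + [v_1,v_3].
As a 15×10 matrix over Z this has rank 10, with invariant factors (1,1,1,1,1,1,1,1,1,2).

Reading off H_k = ker ∂_k / im ∂_{k+1}:

  H_0: rank C_0 − rank ∂_1 = 6 − 5 = 1, and the invariant factors of ∂_1 are all 1, so H_0 = Z.
  H_1: rank ker ∂_1 − rank ∂_2 = (15 − 5) − 10 = 0, and ∂_2 has invariant factor 2 > 1, so H_1 = Z/2Z.
  H_2: rank ker ∂_2 − rank ∂_3 = (10 − 10) − 0 = 0, and there is no ∂_3, so H_2 = 0.

As a check, the Euler characteristic is 6 − 15 + 10 = 1, which agrees with 1 − 0 + 0 = 1.
(K is a triangulation of the real projective plane RP^2.)

H_0 ≅ Z,  H_1 ≅ Z/2Z,  H_2 = 0.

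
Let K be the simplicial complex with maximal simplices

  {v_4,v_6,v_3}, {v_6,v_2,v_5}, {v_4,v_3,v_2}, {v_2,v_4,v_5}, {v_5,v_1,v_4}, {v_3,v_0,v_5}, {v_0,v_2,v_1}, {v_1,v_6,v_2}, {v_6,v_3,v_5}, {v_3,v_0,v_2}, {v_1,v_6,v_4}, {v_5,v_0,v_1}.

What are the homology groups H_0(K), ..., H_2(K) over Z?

Order the vertices as v_0 < v_1 < v_2 < v_3 < v_4 < v_5 < v_6. Listing each simplex with vertices in this order, K has dimension 2 with simplices:

  0-simplices (7): [v_0], [v_1], [v_2], [v_3], [v_4], [v_5], [v_6]
  1-simplices (18): (18 of them)
  2-simplices (12): (12 of them)

so the chain groups are C_0 ≅ Z^7, C_1 ≅ Z^18, C_2 ≅ Z^12.

∂_1: C_1 → C_0 is given by ∂[p,q] = [q] − [p].
This gives a 7×18 integer matrix of rank 6; reducing to Smith normal form yields diagonal entries (1,1,1,1,1,1).

Boundary ∂_2: C_2 → C_1 acts by ∂[p,q,r] = [q,r] − [p,r] + [p,q]. For instance
  ∂[v_0,v_1,v_2] = [v_1,v_2] − [v_0,v_2] + [v_0,v_1],
  ∂[v_2,v_3,v_4] = [v_3,v_4] − [v_2,v_4] + [v_2,v_3].
The resulting 18×12 matrix has rank 12, and its Smith normal form has invariant factors (1,1,1,1,1,1,1,1,1,1,1,2).

Reading off H_k = ker ∂_k / im ∂_{k+1}:

  H_0: rank C_0 − rank ∂_1 = 7 − 6 = 1, and the invariant factors of ∂_1 are all 1, so H_0 = Z.
  H_1: rank ker ∂_1 − rank ∂_2 = (18 − 6) − 12 = 0, and ∂_2 has invariant factor 2 > 1, so H_1 = Z/2.
  H_2: rank ker ∂_2 − rank ∂_3 = (12 − 12) − 0 = 0, and there is no ∂_3, so H_2 = 0.

H_0 ≅ Z,  H_1 ≅ Z/2,  H_2 = 0.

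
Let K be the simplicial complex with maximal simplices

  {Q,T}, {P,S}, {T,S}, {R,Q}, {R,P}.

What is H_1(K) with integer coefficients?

H_1 = Z.

Fix the vertex order P < Q < R < S < T and write every simplex with vertices in increasing order. Then dim K = 1 and the simplices of K are:

  0-simplices (5): P, Q, R, S, T
  1-simplices (5): PR, PS, QR, QT, ST

giving chain groups C_0 ≅ Z^5, C_1 ≅ Z^5.

∂_1: C_1 → C_0 maps an edge to its endpoints' difference, ∂[p,q] = q − p. For instance
  ∂QT = T − Q.
This gives a 5×5 integer matrix of rank 4; reducing to Smith normal form yields diagonal entries (1,1,1,1).

From H_k ≅ ker(∂_k) / im(∂_{k+1}) we obtain:

  H_1: rank ker ∂_1 − rank ∂_2 = (5 − 4) − 0 = 1, and there is no ∂_2, so H_1 ≅ Z.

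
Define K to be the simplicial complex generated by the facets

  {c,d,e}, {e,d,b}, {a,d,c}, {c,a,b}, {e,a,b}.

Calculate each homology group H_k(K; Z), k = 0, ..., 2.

K has 5 vertices, 10 edges, 5 triangles.
rank ∂_0 = 0, rank ∂_1 = 4 ⇒ b_0 = 5 − 0 − 4 = 1; all invariant factors of ∂_1 are 1 so no torsion. So H_0 ≅ Z.
rank ∂_1 = 4, rank ∂_2 = 5 ⇒ b_1 = 10 − 4 − 5 = 1; all invariant factors of ∂_2 are 1 so no torsion. So H_1 ≅ Z.
rank ∂_2 = 5, rank ∂_3 = 0 ⇒ b_2 = 5 − 5 − 0 = 0. So H_2 ≅ 0.

H_0 = Z,  H_1 = Z,  H_2 = 0.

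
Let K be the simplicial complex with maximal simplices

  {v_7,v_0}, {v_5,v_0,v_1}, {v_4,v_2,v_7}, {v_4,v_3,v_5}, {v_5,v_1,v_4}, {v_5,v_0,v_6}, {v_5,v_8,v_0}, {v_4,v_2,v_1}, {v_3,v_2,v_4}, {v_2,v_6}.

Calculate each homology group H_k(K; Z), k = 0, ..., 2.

Take the total order v_0 < v_1 < v_2 < v_3 < v_4 < v_5 < v_6 < v_7 < v_8 on the vertex set. Then K (dimension 2) consists of the simplices:

  0-simplices (9): [v_0], [v_1], [v_2], [v_3], [v_4], [v_5], [v_6], [v_7], [v_8]
  1-simplices (18): (18 of them)
  2-simplices (8): [v_0,v_1,v_5], [v_0,v_5,v_6], [v_0,v_5,v_8], [v_1,v_2,v_4], [v_1,v_4,v_5], [v_2,v_3,v_4], [v_2,v_4,v_7], [v_3,v_4,v_5]

giving chain groups C_0 ≅ Z^9, C_1 ≅ Z^18, C_2 ≅ Z^8.

∂_1: C_1 → C_0 maps an edge to its endpoints' difference, ∂[p,q] = q − p.
The 9×18 boundary matrix has rank 8 and Smith normal form diag(1,1,1,1,1,1,1,1).

Boundary ∂_2: C_2 → C_1 sends each 2-simplex [p,q,r] to [q,r] − [p,r] + [p,q]. For instance
  ∂[v_1,v_4,v_5] = [v_4,v_5] − [v_1,v_5] + [v_1,v_4],
  ∂[v_2,v_3,v_4] = [v_3,v_4] − [v_2,v_4] + [v_2,v_3].
As a 18×8 matrix over Z this has rank 8, with invariant factors (1,1,1,1,1,1,1,1).

Now H_k = ker ∂_k / im ∂_{k+1}, so:

  H_0: rank C_0 − rank ∂_1 = 9 − 8 = 1, and the invariant factors of ∂_1 are all 1, so H_0 = Z.
  H_1: rank ker ∂_1 − rank ∂_2 = (18 − 8) − 8 = 2, and the invariant factors of ∂_2 are all 1, so H_1 = Z^2.
  H_2: rank ker ∂_2 − rank ∂_3 = (8 − 8) − 0 = 0, and there is no ∂_3, so H_2 = 0.

As a check, the Euler characteristic is 9 − 18 + 8 = -1, which agrees with 1 − 2 + 0 = -1.

H_0 ≅ Z,  H_1 ≅ Z^2,  H_2 = 0.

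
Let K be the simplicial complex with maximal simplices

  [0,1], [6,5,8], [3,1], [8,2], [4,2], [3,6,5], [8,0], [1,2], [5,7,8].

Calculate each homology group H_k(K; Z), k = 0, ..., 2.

We work with the vertex ordering 0 < 1 < 2 < 3 < 4 < 5 < 6 < 7 < 8. The simplices of K, each written with vertices in increasing order, are:

  0-simplices (9): [0], [1], [2], [3], [4], [5], [6], [7], [8]
  1-simplices (13): [0,1], [0,8], [1,2], [1,3], [2,4], [2,8], [3,5], [3,6], [5,6], [5,7], [5,8], [6,8], [7,8]
  2-simplices (3): [3,5,6], [5,6,8], [5,7,8]

so the chain groups are C_0 ≅ Z^9, C_1 ≅ Z^13, C_2 ≅ Z^3.

Boundary ∂_1: C_1 → C_0 maps an edge to its endpoints' difference, ∂[p,q] = q − p. For instance
  ∂[1,2] = [2] − [1].
The resulting 9×13 matrix has rank 8, and its Smith normal form has invariant factors (1,1,1,1,1,1,1,1).

The boundary map ∂_2: C_2 → C_1 acts by ∂[p,q,r] = [q,r] − [p,r] + [p,q]. For instance
  ∂[3,5,6] = [5,6] − [3,6] + [3,5],
  ∂[5,7,8] = [7,8] − [5,8] + [5,7].
The 13×3 boundary matrix has rank 3 and Smith normal form diag(1,1,1).

Now H_k = ker ∂_k / im ∂_{k+1}, so:

  H_0: rank C_0 − rank ∂_1 = 9 − 8 = 1, and the invariant factors of ∂_1 are all 1, so H_0 ≅ Z.
  H_1: rank ker ∂_1 − rank ∂_2 = (13 − 8) − 3 = 2, and the invariant factors of ∂_2 are all 1, so H_1 ≅ Z^2.
  H_2: rank ker ∂_2 − rank ∂_3 = (3 − 3) − 0 = 0, and there is no ∂_3, so H_2 ≅ 0.

H_0 ≅ Z,  H_1 ≅ Z^2,  H_2 = 0.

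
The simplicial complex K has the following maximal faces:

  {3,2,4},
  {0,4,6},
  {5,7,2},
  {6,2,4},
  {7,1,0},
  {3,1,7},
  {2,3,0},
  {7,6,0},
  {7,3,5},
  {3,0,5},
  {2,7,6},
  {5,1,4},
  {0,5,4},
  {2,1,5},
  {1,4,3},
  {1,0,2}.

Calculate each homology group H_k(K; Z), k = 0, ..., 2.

H_0 ≅ Z,  H_1 ≅ Z^2,  H_2 ≅ Z.

Fix the vertex order 0 < 1 < 2 < 3 < 4 < 5 < 6 < 7 and write every simplex with vertices in increasing order. Then dim K = 2 and the simplices of K are:

  0-simplices (8): [0], [1], [2], [3], [4], [5], [6], [7]
  1-simplices (24): (24 of them)
  2-simplices (16): [0,1,2], [0,1,7], [0,2,3], [0,3,5], [0,4,5], [0,4,6], [0,6,7], [1,2,5], [1,3,4], [1,3,7], [1,4,5], [2,3,4], [2,4,6], [2,5,7], [2,6,7], [3,5,7]

Hence C_0 ≅ Z^8, C_1 ≅ Z^24, C_2 ≅ Z^16.

The boundary map ∂_1: C_1 → C_0 sends each edge [p,q] (with p < q) to q − p. For instance
  ∂[0,6] = [6] − [0].
This gives a 8×24 integer matrix of rank 7; reducing to Smith normal form yields diagonal entries (1,1,1,1,1,1,1).

∂_2: C_2 → C_1 acts by ∂[p,q,r] = [q,r] − [p,r] + [p,q]. For instance
  ∂[0,6,7] = [6,7] − [0,7] + [0,6],
  ∂[1,4,5] = [4,5] − [1,5] + [1,4].
The 24×16 boundary matrix has rank 15 and Smith normal form diag(1,1,1,1,1,1,1,1,1,1,1,1,1,1,1).

Computing H_k = (kernel of ∂_k) / (image of ∂_{k+1}):

  H_0: rank C_0 − rank ∂_1 = 8 − 7 = 1, and the invariant factors of ∂_1 are all 1, so H_0 = Z.
  H_1: rank ker ∂_1 − rank ∂_2 = (24 − 7) − 15 = 2, and the invariant factors of ∂_2 are all 1, so H_1 = Z^2.
  H_2: rank ker ∂_2 − rank ∂_3 = (16 − 15) − 0 = 1, and there is no ∂_3, so H_2 = Z.

As a check, the Euler characteristic is 8 − 24 + 16 = 0, which agrees with 1 − 2 + 1 = 0.
(K is a triangulation of the torus T^2.)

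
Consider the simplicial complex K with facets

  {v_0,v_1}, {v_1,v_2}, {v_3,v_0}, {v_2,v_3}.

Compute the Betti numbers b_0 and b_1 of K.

Take the total order v_0 < v_1 < v_2 < v_3 on the vertex set. Then K (dimension 1) consists of the simplices:

  0-simplices (4): [v_0], [v_1], [v_2], [v_3]
  1-simplices (4): [v_0,v_1], [v_0,v_3], [v_1,v_2], [v_2,v_3]

Hence C_0 ≅ Z^4, C_1 ≅ Z^4.

Boundary ∂_1: C_1 → C_0 maps an edge to its endpoints' difference, ∂[p,q] = q − p. For instance
  ∂[v_1,v_2] = [v_2] − [v_1].
This gives a 4×4 integer matrix of rank 3; reducing to Smith normal form yields diagonal entries (1,1,1).

From H_k ≅ ker(∂_k) / im(∂_{k+1}) we obtain:

  H_0: rank C_0 − rank ∂_1 = 4 − 3 = 1, and the invariant factors of ∂_1 are all 1, so H_0 ≅ Z.
  H_1: rank ker ∂_1 − rank ∂_2 = (4 − 3) − 0 = 1, and there is no ∂_2, so H_1 ≅ Z.

Hence the Betti numbers are b_0 = 1, b_1 = 1.

b_0 = 1, b_1 = 1.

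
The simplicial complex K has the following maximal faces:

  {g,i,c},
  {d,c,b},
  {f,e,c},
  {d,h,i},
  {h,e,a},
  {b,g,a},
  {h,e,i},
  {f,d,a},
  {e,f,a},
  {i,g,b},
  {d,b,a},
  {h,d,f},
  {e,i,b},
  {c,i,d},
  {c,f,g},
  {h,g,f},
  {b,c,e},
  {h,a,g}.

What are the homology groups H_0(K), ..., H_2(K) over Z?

H_0 = Z,  H_1 = Z ⊕ Z/2,  H_2 = 0.

Fix the vertex order a < b < c < d < e < f < g < h < i and write every simplex with vertices in increasing order. Then dim K = 2 and the simplices of K are:

  0-simplices (9): a, b, c, d, e, f, g, h, i
  1-simplices (27): ab, ad, ae, af, ag, ah, bc, bd, be, bg, bi, cd, ce, cf, cg, ci, df, dh, di, ef, eh, ei, fg, fh, gh, gi, hi
  2-simplices (18): abd, abg, adf, aef, aeh, agh, bcd, bce, bei, bgi, cdi, cef, cfg, cgi, dfh, dhi, ehi, fgh

so the chain groups are C_0 ≅ Z^9, C_1 ≅ Z^27, C_2 ≅ Z^18.

Boundary ∂_1: C_1 → C_0 sends each edge [p,q] (with p < q) to q − p. For instance
  ∂ah = h − a.
The resulting 9×27 matrix has rank 8, and its Smith normal form has invariant factors (1,1,1,1,1,1,1,1).

∂_2: C_2 → C_1 sends each 2-simplex [p,q,r] to [q,r] − [p,r] + [p,q]. For instance
  ∂ehi = hi − ei + eh,
  ∂cfg = fg − cg + cf.
The 27×18 boundary matrix has rank 18 and Smith normal form diag(1,1,1,1,1,1,1,1,1,1,1,1,1,1,1,1,1,2).

From H_k ≅ ker(∂_k) / im(∂_{k+1}) we obtain:

  H_0: rank C_0 − rank ∂_1 = 9 − 8 = 1, and the invariant factors of ∂_1 are all 1, so H_0 ≅ Z.
  H_1: rank ker ∂_1 − rank ∂_2 = (27 − 8) − 18 = 1, and ∂_2 has invariant factor 2 > 1, so H_1 ≅ Z ⊕ Z/2.
  H_2: rank ker ∂_2 − rank ∂_3 = (18 − 18) − 0 = 0, and there is no ∂_3, so H_2 ≅ 0.

As a check, the Euler characteristic is 9 − 27 + 18 = 0, which agrees with 1 − 1 + 0 = 0.
(K is a triangulation of the Klein bottle.)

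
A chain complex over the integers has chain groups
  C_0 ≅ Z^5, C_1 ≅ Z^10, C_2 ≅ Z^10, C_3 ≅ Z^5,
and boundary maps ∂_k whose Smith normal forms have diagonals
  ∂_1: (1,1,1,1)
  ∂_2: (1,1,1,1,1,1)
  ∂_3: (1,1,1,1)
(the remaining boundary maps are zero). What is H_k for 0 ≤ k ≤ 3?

H_0 ≅ Z,  H_1 = 0,  H_2 = 0,  H_3 ≅ Z.

H_0: b_0 = 5 − 0 − 4 = 1; torsion from ∂_1 factors > 1: none. So H_0 ≅ Z.
H_1: b_1 = 10 − 4 − 6 = 0; torsion from ∂_2 factors > 1: none. So H_1 ≅ 0.
H_2: b_2 = 10 − 6 − 4 = 0; torsion from ∂_3 factors > 1: none. So H_2 ≅ 0.
H_3: b_3 = 5 − 4 − 0 = 1; torsion from ∂_4 factors > 1: none. So H_3 ≅ Z.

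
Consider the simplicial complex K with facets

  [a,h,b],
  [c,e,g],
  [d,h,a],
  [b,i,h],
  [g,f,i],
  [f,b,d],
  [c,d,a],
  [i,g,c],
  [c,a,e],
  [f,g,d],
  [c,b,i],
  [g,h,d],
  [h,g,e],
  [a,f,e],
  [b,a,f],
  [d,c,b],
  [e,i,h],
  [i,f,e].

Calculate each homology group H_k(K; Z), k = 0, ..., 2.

We work with the vertex ordering a < b < c < d < e < f < g < h < i. The simplices of K, each written with vertices in increasing order, are:

  0-simplices (9): a, b, c, d, e, f, g, h, i
  1-simplices (27): ab, ac, ad, ae, af, ah, bc, bd, bf, bh, bi, cd, ce, cg, ci, df, dg, dh, ef, eg, eh, ei, fg, fi, gh, gi, hi
  2-simplices (18): abf, abh, acd, ace, adh, aef, bcd, bci, bdf, bhi, ceg, cgi, dfg, dgh, efi, egh, ehi, fgi

so the chain groups are C_0 ≅ Z^9, C_1 ≅ Z^27, C_2 ≅ Z^18.

∂_1: C_1 → C_0 sends each edge [p,q] (with p < q) to q − p. For instance
  ∂eh = h − e.
As a 9×27 matrix over Z this has rank 8, with invariant factors (1,1,1,1,1,1,1,1).

The boundary map ∂_2: C_2 → C_1 sends each 2-simplex [p,q,r] to [q,r] − [p,r] + [p,q]. For instance
  ∂dfg = fg − dg + df,
  ∂bcd = cd − bd + bc.
This gives a 27×18 integer matrix of rank 18; reducing to Smith normal form yields diagonal entries (1,1,1,1,1,1,1,1,1,1,1,1,1,1,1,1,1,2).

Computing H_k = (kernel of ∂_k) / (image of ∂_{k+1}):

  H_0: rank C_0 − rank ∂_1 = 9 − 8 = 1, and the invariant factors of ∂_1 are all 1, so H_0 = Z.
  H_1: rank ker ∂_1 − rank ∂_2 = (27 − 8) − 18 = 1, and ∂_2 has invariant factor 2 > 1, so H_1 = Z ⊕ Z/2.
  H_2: rank ker ∂_2 − rank ∂_3 = (18 − 18) − 0 = 0, and there is no ∂_3, so H_2 = 0.

(K is a triangulation of the Klein bottle.)

H_0 = Z,  H_1 = Z ⊕ Z/2,  H_2 = 0.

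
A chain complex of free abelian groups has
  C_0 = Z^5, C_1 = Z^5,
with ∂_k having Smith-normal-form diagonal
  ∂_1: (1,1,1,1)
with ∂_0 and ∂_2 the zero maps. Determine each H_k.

H_0: b_0 = 5 − 0 − 4 = 1; torsion from ∂_1 factors > 1: none. So H_0 = Z.
H_1: b_1 = 5 − 4 − 0 = 1; torsion from ∂_2 factors > 1: none. So H_1 = Z.

H_0 = Z,  H_1 = Z.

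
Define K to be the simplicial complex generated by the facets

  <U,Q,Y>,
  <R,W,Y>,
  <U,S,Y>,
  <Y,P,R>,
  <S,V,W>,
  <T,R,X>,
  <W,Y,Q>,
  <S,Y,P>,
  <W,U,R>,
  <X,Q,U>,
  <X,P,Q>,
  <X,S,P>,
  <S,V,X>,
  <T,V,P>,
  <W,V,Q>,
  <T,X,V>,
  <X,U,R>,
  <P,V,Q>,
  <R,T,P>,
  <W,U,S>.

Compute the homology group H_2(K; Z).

Order the vertices as P < Q < R < S < T < U < V < W < X < Y. Listing each simplex with vertices in this order, K has dimension 2 with simplices:

  0-simplices (10): P, Q, R, S, T, U, V, W, X, Y
  1-simplices (30): PQ, PR, PS, PT, PV, PX, PY, QU, QV, QW, QX, QY, RT, RU, RW, RX, RY, SU, SV, SW, SX, SY, TV, TX, UW, UX, UY, VW, VX, WY
  2-simplices (20): PQV, PQX, PRT, PRY, PSX, PSY, PTV, QUX, QUY, QVW, QWY, RTX, RUW, RUX, RWY, SUW, SUY, SVW, SVX, TVX

Hence C_0 ≅ Z^10, C_1 ≅ Z^30, C_2 ≅ Z^20.

∂_1: C_1 → C_0 sends each edge [p,q] (with p < q) to q − p. For instance
  ∂SY = Y − S.
The 10×30 boundary matrix has rank 9 and Smith normal form diag(1,1,1,1,1,1,1,1,1).

Boundary ∂_2: C_2 → C_1 acts by ∂[p,q,r] = [q,r] − [p,r] + [p,q]. For instance
  ∂PSY = SY − PY + PS,
  ∂TVX = VX − TX + TV.
This gives a 30×20 integer matrix of rank 20; reducing to Smith normal form yields diagonal entries (1,1,1,1,1,1,1,1,1,1,1,1,1,1,1,1,1,1,1,2).

Reading off H_k = ker ∂_k / im ∂_{k+1}:

  H_2: rank ker ∂_2 − rank ∂_3 = (20 − 20) − 0 = 0, and there is no ∂_3, so H_2 ≅ 0.

H_2 ≅ 0.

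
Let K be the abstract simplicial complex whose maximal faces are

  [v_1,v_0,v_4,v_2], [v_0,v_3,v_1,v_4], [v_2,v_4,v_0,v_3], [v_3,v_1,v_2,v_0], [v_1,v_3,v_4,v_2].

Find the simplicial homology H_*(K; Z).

H_0 ≅ Z,  H_1 = 0,  H_2 = 0,  H_3 ≅ Z.

Fix the vertex order v_0 < v_1 < v_2 < v_3 < v_4 and write every simplex with vertices in increasing order. Then dim K = 3 and the simplices of K are:

  0-simplices (5): [v_0], [v_1], [v_2], [v_3], [v_4]
  1-simplices (10): [v_0,v_1], [v_0,v_2], [v_0,v_3], [v_0,v_4], [v_1,v_2], [v_1,v_3], [v_1,v_4], [v_2,v_3], [v_2,v_4], [v_3,v_4]
  2-simplices (10): [v_0,v_1,v_2], [v_0,v_1,v_3], [v_0,v_1,v_4], [v_0,v_2,v_3], [v_0,v_2,v_4], [v_0,v_3,v_4], [v_1,v_2,v_3], [v_1,v_2,v_4], [v_1,v_3,v_4], [v_2,v_3,v_4]
  3-simplices (5): [v_0,v_1,v_2,v_3], [v_0,v_1,v_2,v_4], [v_0,v_1,v_3,v_4], [v_0,v_2,v_3,v_4], [v_1,v_2,v_3,v_4]

so the chain groups are C_0 ≅ Z^5, C_1 ≅ Z^10, C_2 ≅ Z^10, C_3 ≅ Z^5.

∂_1: C_1 → C_0 maps an edge to its endpoints' difference, ∂[p,q] = q − p. For instance
  ∂[v_0,v_3] = [v_3] − [v_0].
The 5×10 boundary matrix has rank 4 and Smith normal form diag(1,1,1,1).

The boundary map ∂_2: C_2 → C_1 sends each 2-simplex [p,q,r] to [q,r] − [p,r] + [p,q]. For instance
  ∂[v_2,v_3,v_4] = [v_3,v_4] − [v_2,v_4] + [v_2,v_3],
  ∂[v_0,v_1,v_3] = [v_1,v_3] − [v_0,v_3] + [v_0,v_1].
This gives a 10×10 integer matrix of rank 6; reducing to Smith normal form yields diagonal entries (1,1,1,1,1,1).

The boundary map ∂_3: C_3 → C_2 sends each 3-simplex σ to the alternating sum Σ_i (−1)^i (σ with its i-th vertex removed). For instance
  ∂[v_0,v_1,v_2,v_3] = [v_1,v_2,v_3] − [v_0,v_2,v_3] + [v_0,v_1,v_3] − [v_0,v_1,v_2],
  ∂[v_0,v_2,v_3,v_4] = [v_2,v_3,v_4] − [v_0,v_3,v_4] + [v_0,v_2,v_4] − [v_0,v_2,v_3].
This gives a 10×5 integer matrix of rank 4; reducing to Smith normal form yields diagonal entries (1,1,1,1).

Now H_k = ker ∂_k / im ∂_{k+1}, so:

  H_0: rank C_0 − rank ∂_1 = 5 − 4 = 1, and the invariant factors of ∂_1 are all 1, so H_0 = Z.
  H_1: rank ker ∂_1 − rank ∂_2 = (10 − 4) − 6 = 0, and the invariant factors of ∂_2 are all 1, so H_1 = 0.
  H_2: rank ker ∂_2 − rank ∂_3 = (10 − 6) − 4 = 0, and the invariant factors of ∂_3 are all 1, so H_2 = 0.
  H_3: rank ker ∂_3 − rank ∂_4 = (5 − 4) − 0 = 1, and there is no ∂_4, so H_3 = Z.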